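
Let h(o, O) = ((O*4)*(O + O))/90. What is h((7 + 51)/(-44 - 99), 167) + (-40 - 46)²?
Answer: 444376/45 ≈ 9875.0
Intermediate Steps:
h(o, O) = 4*O²/45 (h(o, O) = ((4*O)*(2*O))*(1/90) = (8*O²)*(1/90) = 4*O²/45)
h((7 + 51)/(-44 - 99), 167) + (-40 - 46)² = (4/45)*167² + (-40 - 46)² = (4/45)*27889 + (-86)² = 111556/45 + 7396 = 444376/45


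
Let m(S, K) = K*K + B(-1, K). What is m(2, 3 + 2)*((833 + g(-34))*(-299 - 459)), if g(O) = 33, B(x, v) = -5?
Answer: -13128560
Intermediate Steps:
m(S, K) = -5 + K**2 (m(S, K) = K*K - 5 = K**2 - 5 = -5 + K**2)
m(2, 3 + 2)*((833 + g(-34))*(-299 - 459)) = (-5 + (3 + 2)**2)*((833 + 33)*(-299 - 459)) = (-5 + 5**2)*(866*(-758)) = (-5 + 25)*(-656428) = 20*(-656428) = -13128560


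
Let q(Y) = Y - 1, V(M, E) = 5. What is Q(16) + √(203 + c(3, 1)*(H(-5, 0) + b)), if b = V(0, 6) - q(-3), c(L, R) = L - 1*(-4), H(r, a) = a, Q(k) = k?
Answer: 16 + √266 ≈ 32.310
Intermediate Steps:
q(Y) = -1 + Y
c(L, R) = 4 + L (c(L, R) = L + 4 = 4 + L)
b = 9 (b = 5 - (-1 - 3) = 5 - 1*(-4) = 5 + 4 = 9)
Q(16) + √(203 + c(3, 1)*(H(-5, 0) + b)) = 16 + √(203 + (4 + 3)*(0 + 9)) = 16 + √(203 + 7*9) = 16 + √(203 + 63) = 16 + √266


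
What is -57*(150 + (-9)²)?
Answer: -13167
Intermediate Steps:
-57*(150 + (-9)²) = -57*(150 + 81) = -57*231 = -13167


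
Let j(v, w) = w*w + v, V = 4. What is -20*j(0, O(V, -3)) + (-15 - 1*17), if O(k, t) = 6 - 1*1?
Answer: -532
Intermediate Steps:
O(k, t) = 5 (O(k, t) = 6 - 1 = 5)
j(v, w) = v + w² (j(v, w) = w² + v = v + w²)
-20*j(0, O(V, -3)) + (-15 - 1*17) = -20*(0 + 5²) + (-15 - 1*17) = -20*(0 + 25) + (-15 - 17) = -20*25 - 32 = -500 - 32 = -532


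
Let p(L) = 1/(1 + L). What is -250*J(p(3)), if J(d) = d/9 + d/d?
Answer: -4625/18 ≈ -256.94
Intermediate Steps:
J(d) = 1 + d/9 (J(d) = d*(⅑) + 1 = d/9 + 1 = 1 + d/9)
-250*J(p(3)) = -250*(1 + 1/(9*(1 + 3))) = -250*(1 + (⅑)/4) = -250*(1 + (⅑)*(¼)) = -250*(1 + 1/36) = -250*37/36 = -4625/18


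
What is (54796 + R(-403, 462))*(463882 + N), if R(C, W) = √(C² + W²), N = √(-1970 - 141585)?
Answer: (54796 + √375853)*(463882 + I*√143555) ≈ 2.5703e+10 + 2.0994e+7*I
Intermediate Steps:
N = I*√143555 (N = √(-143555) = I*√143555 ≈ 378.89*I)
(54796 + R(-403, 462))*(463882 + N) = (54796 + √((-403)² + 462²))*(463882 + I*√143555) = (54796 + √(162409 + 213444))*(463882 + I*√143555) = (54796 + √375853)*(463882 + I*√143555)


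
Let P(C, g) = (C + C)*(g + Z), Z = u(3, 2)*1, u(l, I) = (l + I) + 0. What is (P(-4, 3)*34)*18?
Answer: -39168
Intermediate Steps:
u(l, I) = I + l (u(l, I) = (I + l) + 0 = I + l)
Z = 5 (Z = (2 + 3)*1 = 5*1 = 5)
P(C, g) = 2*C*(5 + g) (P(C, g) = (C + C)*(g + 5) = (2*C)*(5 + g) = 2*C*(5 + g))
(P(-4, 3)*34)*18 = ((2*(-4)*(5 + 3))*34)*18 = ((2*(-4)*8)*34)*18 = -64*34*18 = -2176*18 = -39168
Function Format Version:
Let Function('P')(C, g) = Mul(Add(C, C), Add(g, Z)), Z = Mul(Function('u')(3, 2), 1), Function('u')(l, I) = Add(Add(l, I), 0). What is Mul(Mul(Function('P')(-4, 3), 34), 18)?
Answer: -39168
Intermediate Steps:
Function('u')(l, I) = Add(I, l) (Function('u')(l, I) = Add(Add(I, l), 0) = Add(I, l))
Z = 5 (Z = Mul(Add(2, 3), 1) = Mul(5, 1) = 5)
Function('P')(C, g) = Mul(2, C, Add(5, g)) (Function('P')(C, g) = Mul(Add(C, C), Add(g, 5)) = Mul(Mul(2, C), Add(5, g)) = Mul(2, C, Add(5, g)))
Mul(Mul(Function('P')(-4, 3), 34), 18) = Mul(Mul(Mul(2, -4, Add(5, 3)), 34), 18) = Mul(Mul(Mul(2, -4, 8), 34), 18) = Mul(Mul(-64, 34), 18) = Mul(-2176, 18) = -39168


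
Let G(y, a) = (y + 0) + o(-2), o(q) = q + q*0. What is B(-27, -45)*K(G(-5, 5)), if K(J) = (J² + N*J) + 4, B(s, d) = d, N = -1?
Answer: -2700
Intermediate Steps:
o(q) = q (o(q) = q + 0 = q)
G(y, a) = -2 + y (G(y, a) = (y + 0) - 2 = y - 2 = -2 + y)
K(J) = 4 + J² - J (K(J) = (J² - J) + 4 = 4 + J² - J)
B(-27, -45)*K(G(-5, 5)) = -45*(4 + (-2 - 5)² - (-2 - 5)) = -45*(4 + (-7)² - 1*(-7)) = -45*(4 + 49 + 7) = -45*60 = -2700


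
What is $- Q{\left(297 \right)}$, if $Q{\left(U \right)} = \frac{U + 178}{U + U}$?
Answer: $- \frac{475}{594} \approx -0.79966$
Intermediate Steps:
$Q{\left(U \right)} = \frac{178 + U}{2 U}$
$- Q{\left(297 \right)} = - \frac{178 + 297}{2 \cdot 297} = - \frac{475}{2 \cdot 297} = \left(-1\right) \frac{475}{594} = - \frac{475}{594}$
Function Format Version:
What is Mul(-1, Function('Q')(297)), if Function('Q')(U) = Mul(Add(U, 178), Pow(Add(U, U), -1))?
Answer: Rational(-475, 594) ≈ -0.79966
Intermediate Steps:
Function('Q')(U) = Mul(Rational(1, 2), Pow(U, -1), Add(178, U)) (Function('Q')(U) = Mul(Add(178, U), Pow(Mul(2, U), -1)) = Mul(Add(178, U), Mul(Rational(1, 2), Pow(U, -1))) = Mul(Rational(1, 2), Pow(U, -1), Add(178, U)))
Mul(-1, Function('Q')(297)) = Mul(-1, Mul(Rational(1, 2), Pow(297, -1), Add(178, 297))) = Mul(-1, Mul(Rational(1, 2), Rational(1, 297), 475)) = Mul(-1, Rational(475, 594)) = Rational(-475, 594)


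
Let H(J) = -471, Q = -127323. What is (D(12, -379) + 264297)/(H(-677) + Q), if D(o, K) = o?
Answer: -4637/2242 ≈ -2.0682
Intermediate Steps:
(D(12, -379) + 264297)/(H(-677) + Q) = (12 + 264297)/(-471 - 127323) = 264309/(-127794) = 264309*(-1/127794) = -4637/2242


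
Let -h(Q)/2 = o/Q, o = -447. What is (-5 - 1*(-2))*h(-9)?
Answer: 298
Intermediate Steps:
h(Q) = 894/Q (h(Q) = -(-894)/Q = 894/Q)
(-5 - 1*(-2))*h(-9) = (-5 - 1*(-2))*(894/(-9)) = (-5 + 2)*(894*(-⅑)) = -3*(-298/3) = 298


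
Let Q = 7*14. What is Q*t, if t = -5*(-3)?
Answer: 1470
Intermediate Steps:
t = 15
Q = 98
Q*t = 98*15 = 1470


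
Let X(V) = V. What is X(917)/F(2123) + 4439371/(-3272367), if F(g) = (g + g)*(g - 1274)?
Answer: -5333427848765/3932135089806 ≈ -1.3564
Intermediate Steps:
F(g) = 2*g*(-1274 + g) (F(g) = (2*g)*(-1274 + g) = 2*g*(-1274 + g))
X(917)/F(2123) + 4439371/(-3272367) = 917/((2*2123*(-1274 + 2123))) + 4439371/(-3272367) = 917/((2*2123*849)) + 4439371*(-1/3272367) = 917/3604854 - 4439371/3272367 = -5333427848765/3932135089806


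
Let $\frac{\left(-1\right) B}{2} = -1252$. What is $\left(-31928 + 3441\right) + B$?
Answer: $-25983$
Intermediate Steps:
$B = 2504$ ($B = \left(-2\right) \left(-1252\right) = 2504$)
$\left(-31928 + 3441\right) + B = \left(-31928 + 3441\right) + 2504 = -28487 + 2504 = -25983$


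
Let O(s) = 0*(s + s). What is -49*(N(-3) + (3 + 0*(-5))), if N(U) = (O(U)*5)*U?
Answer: -147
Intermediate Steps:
O(s) = 0 (O(s) = 0*(2*s) = 0)
N(U) = 0 (N(U) = (0*5)*U = 0*U = 0)
-49*(N(-3) + (3 + 0*(-5))) = -49*(0 + (3 + 0*(-5))) = -49*(0 + (3 + 0)) = -49*(0 + 3) = -49*3 = -147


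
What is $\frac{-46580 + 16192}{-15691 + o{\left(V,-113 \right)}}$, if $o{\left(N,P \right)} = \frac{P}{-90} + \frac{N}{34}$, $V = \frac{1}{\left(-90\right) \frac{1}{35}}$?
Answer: $\frac{10331920}{5334517} \approx 1.9368$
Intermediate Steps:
$V = - \frac{7}{18}$ ($V = \frac{1}{\left(-90\right) \frac{1}{35}} = \frac{1}{- \frac{18}{7}} = - \frac{7}{18} \approx -0.38889$)
$o{\left(N,P \right)} = - \frac{P}{90} + \frac{N}{34}$ ($o{\left(N,P \right)} = P \left(- \frac{1}{90}\right) + N \frac{1}{34} = - \frac{P}{90} + \frac{N}{34}$)
$\frac{-46580 + 16192}{-15691 + o{\left(V,-113 \right)}} = \frac{-46580 + 16192}{-15691 + \left(\left(- \frac{1}{90}\right) \left(-113\right) + \frac{1}{34} \left(- \frac{7}{18}\right)\right)} = - \frac{30388}{-15691 + \left(\frac{113}{90} - \frac{7}{612}\right)} = - \frac{30388}{-15691 + \frac{423}{340}} = - \frac{30388}{- \frac{5334517}{340}} = \left(-30388\right) \left(- \frac{340}{5334517}\right) = \frac{10331920}{5334517}$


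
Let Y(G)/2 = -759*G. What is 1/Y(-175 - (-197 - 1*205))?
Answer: -1/344586 ≈ -2.9020e-6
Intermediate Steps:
Y(G) = -1518*G (Y(G) = 2*(-759*G) = -1518*G)
1/Y(-175 - (-197 - 1*205)) = 1/(-1518*(-175 - (-197 - 1*205))) = 1/(-1518*(-175 - (-197 - 205))) = 1/(-1518*(-175 - 1*(-402))) = 1/(-1518*(-175 + 402)) = 1/(-1518*227) = 1/(-344586) = -1/344586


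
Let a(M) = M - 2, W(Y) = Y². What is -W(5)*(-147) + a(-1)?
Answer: 3672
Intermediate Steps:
a(M) = -2 + M
-W(5)*(-147) + a(-1) = -1*5²*(-147) + (-2 - 1) = -1*25*(-147) - 3 = -25*(-147) - 3 = 3675 - 3 = 3672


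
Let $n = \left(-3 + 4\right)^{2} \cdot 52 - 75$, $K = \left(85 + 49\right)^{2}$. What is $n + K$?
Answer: $17933$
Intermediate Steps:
$K = 17956$ ($K = 134^{2} = 17956$)
$n = -23$ ($n = 1^{2} \cdot 52 - 75 = 1 \cdot 52 - 75 = 52 - 75 = -23$)
$n + K = -23 + 17956 = 17933$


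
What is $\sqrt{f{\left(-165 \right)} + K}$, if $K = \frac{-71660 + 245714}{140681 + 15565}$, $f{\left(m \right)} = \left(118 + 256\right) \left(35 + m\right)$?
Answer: $\frac{i \sqrt{32970104146851}}{26041} \approx 220.5 i$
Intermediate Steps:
$f{\left(m \right)} = 13090 + 374 m$ ($f{\left(m \right)} = 374 \left(35 + m\right) = 13090 + 374 m$)
$K = \frac{29009}{26041}$ ($K = \frac{174054}{156246} = 174054 \cdot \frac{1}{156246} = \frac{29009}{26041} \approx 1.114$)
$\sqrt{f{\left(-165 \right)} + K} = \sqrt{\left(13090 + 374 \left(-165\right)\right) + \frac{29009}{26041}} = \sqrt{\left(13090 - 61710\right) + \frac{29009}{26041}} = \sqrt{-48620 + \frac{29009}{26041}} = \sqrt{- \frac{1266084411}{26041}} = \frac{i \sqrt{32970104146851}}{26041}$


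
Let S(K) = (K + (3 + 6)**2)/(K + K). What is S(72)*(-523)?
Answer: -8891/16 ≈ -555.69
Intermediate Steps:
S(K) = (81 + K)/(2*K) (S(K) = (K + 9**2)/((2*K)) = (K + 81)*(1/(2*K)) = (81 + K)*(1/(2*K)) = (81 + K)/(2*K))
S(72)*(-523) = ((1/2)*(81 + 72)/72)*(-523) = ((1/2)*(1/72)*153)*(-523) = (17/16)*(-523) = -8891/16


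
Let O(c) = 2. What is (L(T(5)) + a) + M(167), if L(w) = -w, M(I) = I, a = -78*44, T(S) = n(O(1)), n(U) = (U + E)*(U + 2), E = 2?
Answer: -3281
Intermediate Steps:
n(U) = (2 + U)² (n(U) = (U + 2)*(U + 2) = (2 + U)*(2 + U) = (2 + U)²)
T(S) = 16 (T(S) = 4 + 2² + 4*2 = 4 + 4 + 8 = 16)
a = -3432
(L(T(5)) + a) + M(167) = (-1*16 - 3432) + 167 = (-16 - 3432) + 167 = -3448 + 167 = -3281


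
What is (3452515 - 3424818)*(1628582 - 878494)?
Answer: 20775187336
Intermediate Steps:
(3452515 - 3424818)*(1628582 - 878494) = 27697*750088 = 20775187336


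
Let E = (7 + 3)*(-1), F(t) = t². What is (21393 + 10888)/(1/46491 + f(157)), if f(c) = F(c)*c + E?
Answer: 1500775971/179914730554 ≈ 0.0083416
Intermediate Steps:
E = -10 (E = 10*(-1) = -10)
f(c) = -10 + c³ (f(c) = c²*c - 10 = c³ - 10 = -10 + c³)
(21393 + 10888)/(1/46491 + f(157)) = (21393 + 10888)/(1/46491 + (-10 + 157³)) = 32281/(1/46491 + (-10 + 3869893)) = 32281/(1/46491 + 3869883) = 32281/(179914730554/46491) = 32281*(46491/179914730554) = 1500775971/179914730554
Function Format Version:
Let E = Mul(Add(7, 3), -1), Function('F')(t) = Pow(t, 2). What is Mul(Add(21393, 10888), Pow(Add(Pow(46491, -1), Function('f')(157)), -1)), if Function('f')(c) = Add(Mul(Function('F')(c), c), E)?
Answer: Rational(1500775971, 179914730554) ≈ 0.0083416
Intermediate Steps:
E = -10 (E = Mul(10, -1) = -10)
Function('f')(c) = Add(-10, Pow(c, 3)) (Function('f')(c) = Add(Mul(Pow(c, 2), c), -10) = Add(Pow(c, 3), -10) = Add(-10, Pow(c, 3)))
Mul(Add(21393, 10888), Pow(Add(Pow(46491, -1), Function('f')(157)), -1)) = Mul(Add(21393, 10888), Pow(Add(Pow(46491, -1), Add(-10, Pow(157, 3))), -1)) = Mul(32281, Pow(Add(Rational(1, 46491), Add(-10, 3869893)), -1)) = Mul(32281, Pow(Add(Rational(1, 46491), 3869883), -1)) = Mul(32281, Pow(Rational(179914730554, 46491), -1)) = Mul(32281, Rational(46491, 179914730554)) = Rational(1500775971, 179914730554)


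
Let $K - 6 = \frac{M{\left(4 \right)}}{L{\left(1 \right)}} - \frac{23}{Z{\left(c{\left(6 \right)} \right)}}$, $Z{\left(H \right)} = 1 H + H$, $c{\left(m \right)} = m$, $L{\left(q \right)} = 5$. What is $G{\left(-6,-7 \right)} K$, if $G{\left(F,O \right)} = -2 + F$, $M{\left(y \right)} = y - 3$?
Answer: $- \frac{514}{15} \approx -34.267$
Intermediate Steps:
$M{\left(y \right)} = -3 + y$
$Z{\left(H \right)} = 2 H$ ($Z{\left(H \right)} = H + H = 2 H$)
$K = \frac{257}{60}$ ($K = 6 - \left(\frac{23}{12} - \frac{-3 + 4}{5}\right) = 6 + \left(1 \cdot \frac{1}{5} - \frac{23}{12}\right) = 6 + \left(\frac{1}{5} - \frac{23}{12}\right) = 6 - \frac{103}{60} = \frac{257}{60} \approx 4.2833$)
$G{\left(-6,-7 \right)} K = \left(-2 - 6\right) \frac{257}{60} = \left(-8\right) \frac{257}{60} = - \frac{514}{15}$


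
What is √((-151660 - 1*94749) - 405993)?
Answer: I*√652402 ≈ 807.71*I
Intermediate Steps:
√((-151660 - 1*94749) - 405993) = √((-151660 - 94749) - 405993) = √(-246409 - 405993) = √(-652402) = I*√652402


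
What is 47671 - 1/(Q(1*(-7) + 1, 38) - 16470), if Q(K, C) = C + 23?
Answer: 782233440/16409 ≈ 47671.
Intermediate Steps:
Q(K, C) = 23 + C
47671 - 1/(Q(1*(-7) + 1, 38) - 16470) = 47671 - 1/((23 + 38) - 16470) = 47671 - 1/(61 - 16470) = 47671 - 1/(-16409) = 47671 - 1*(-1/16409) = 47671 + 1/16409 = 782233440/16409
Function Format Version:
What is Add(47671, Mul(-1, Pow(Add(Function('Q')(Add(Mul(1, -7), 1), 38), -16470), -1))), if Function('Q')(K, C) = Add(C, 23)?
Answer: Rational(782233440, 16409) ≈ 47671.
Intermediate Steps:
Function('Q')(K, C) = Add(23, C)
Add(47671, Mul(-1, Pow(Add(Function('Q')(Add(Mul(1, -7), 1), 38), -16470), -1))) = Add(47671, Mul(-1, Pow(Add(Add(23, 38), -16470), -1))) = Add(47671, Mul(-1, Pow(Add(61, -16470), -1))) = Add(47671, Mul(-1, Pow(-16409, -1))) = Add(47671, Mul(-1, Rational(-1, 16409))) = Add(47671, Rational(1, 16409)) = Rational(782233440, 16409)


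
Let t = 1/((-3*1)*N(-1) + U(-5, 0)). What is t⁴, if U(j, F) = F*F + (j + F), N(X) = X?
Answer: 1/16 ≈ 0.062500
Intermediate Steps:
U(j, F) = F + j + F² (U(j, F) = F² + (F + j) = F + j + F²)
t = -½ (t = 1/(-3*1*(-1) + (0 - 5 + 0²)) = 1/(-3*(-1) + (0 - 5 + 0)) = 1/(3 - 5) = 1/(-2) = -½ ≈ -0.50000)
t⁴ = (-½)⁴ = 1/16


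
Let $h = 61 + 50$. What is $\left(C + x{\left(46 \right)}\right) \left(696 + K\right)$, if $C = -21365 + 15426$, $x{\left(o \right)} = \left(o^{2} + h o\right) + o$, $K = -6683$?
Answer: $-7956723$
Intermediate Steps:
$h = 111$
$x{\left(o \right)} = o^{2} + 112 o$ ($x{\left(o \right)} = \left(o^{2} + 111 o\right) + o = o^{2} + 112 o$)
$C = -5939$
$\left(C + x{\left(46 \right)}\right) \left(696 + K\right) = \left(-5939 + 46 \left(112 + 46\right)\right) \left(696 - 6683\right) = \left(-5939 + 46 \cdot 158\right) \left(-5987\right) = \left(-5939 + 7268\right) \left(-5987\right) = 1329 \left(-5987\right) = -7956723$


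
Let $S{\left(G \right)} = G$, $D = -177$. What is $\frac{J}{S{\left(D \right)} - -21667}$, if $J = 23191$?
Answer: $\frac{3313}{3070} \approx 1.0792$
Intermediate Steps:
$\frac{J}{S{\left(D \right)} - -21667} = \frac{23191}{-177 - -21667} = \frac{23191}{-177 + 21667} = \frac{23191}{21490} = 23191 \cdot \frac{1}{21490} = \frac{3313}{3070}$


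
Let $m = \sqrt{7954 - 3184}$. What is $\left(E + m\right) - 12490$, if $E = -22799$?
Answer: $-35289 + 3 \sqrt{530} \approx -35220.0$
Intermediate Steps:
$m = 3 \sqrt{530}$ ($m = \sqrt{4770} = 3 \sqrt{530} \approx 69.065$)
$\left(E + m\right) - 12490 = \left(-22799 + 3 \sqrt{530}\right) - 12490 = -35289 + 3 \sqrt{530}$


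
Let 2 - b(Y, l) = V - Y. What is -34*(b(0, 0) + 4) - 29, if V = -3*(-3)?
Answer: 73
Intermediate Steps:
V = 9
b(Y, l) = -7 + Y (b(Y, l) = 2 - (9 - Y) = 2 + (-9 + Y) = -7 + Y)
-34*(b(0, 0) + 4) - 29 = -34*((-7 + 0) + 4) - 29 = -34*(-7 + 4) - 29 = -34*(-3) - 29 = 102 - 29 = 73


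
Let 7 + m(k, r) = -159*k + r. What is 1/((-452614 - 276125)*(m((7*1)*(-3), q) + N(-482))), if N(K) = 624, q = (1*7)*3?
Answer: -1/2898195003 ≈ -3.4504e-10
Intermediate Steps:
q = 21 (q = 7*3 = 21)
m(k, r) = -7 + r - 159*k (m(k, r) = -7 + (-159*k + r) = -7 + (r - 159*k) = -7 + r - 159*k)
1/((-452614 - 276125)*(m((7*1)*(-3), q) + N(-482))) = 1/((-452614 - 276125)*((-7 + 21 - 159*7*1*(-3)) + 624)) = 1/(-728739*((-7 + 21 - 1113*(-3)) + 624)) = 1/(-728739*((-7 + 21 - 159*(-21)) + 624)) = 1/(-728739*((-7 + 21 + 3339) + 624)) = 1/(-728739*(3353 + 624)) = 1/(-728739*3977) = 1/(-2898195003) = -1/2898195003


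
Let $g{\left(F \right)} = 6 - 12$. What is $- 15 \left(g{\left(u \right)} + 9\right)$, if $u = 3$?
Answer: $-45$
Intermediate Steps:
$g{\left(F \right)} = -6$ ($g{\left(F \right)} = 6 - 12 = -6$)
$- 15 \left(g{\left(u \right)} + 9\right) = - 15 \left(-6 + 9\right) = \left(-15\right) 3 = -45$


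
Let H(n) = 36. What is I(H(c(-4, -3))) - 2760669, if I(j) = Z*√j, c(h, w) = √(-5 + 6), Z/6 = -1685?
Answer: -2821329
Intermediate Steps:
Z = -10110 (Z = 6*(-1685) = -10110)
c(h, w) = 1 (c(h, w) = √1 = 1)
I(j) = -10110*√j
I(H(c(-4, -3))) - 2760669 = -10110*√36 - 2760669 = -10110*6 - 2760669 = -60660 - 2760669 = -2821329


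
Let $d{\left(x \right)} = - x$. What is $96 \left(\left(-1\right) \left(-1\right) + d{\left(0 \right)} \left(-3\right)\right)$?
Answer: $96$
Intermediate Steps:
$96 \left(\left(-1\right) \left(-1\right) + d{\left(0 \right)} \left(-3\right)\right) = 96 \left(\left(-1\right) \left(-1\right) + \left(-1\right) 0 \left(-3\right)\right) = 96 \left(1 + 0 \left(-3\right)\right) = 96 \left(1 + 0\right) = 96 \cdot 1 = 96$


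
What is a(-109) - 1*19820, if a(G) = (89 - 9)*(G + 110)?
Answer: -19740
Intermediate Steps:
a(G) = 8800 + 80*G (a(G) = 80*(110 + G) = 8800 + 80*G)
a(-109) - 1*19820 = (8800 + 80*(-109)) - 1*19820 = (8800 - 8720) - 19820 = 80 - 19820 = -19740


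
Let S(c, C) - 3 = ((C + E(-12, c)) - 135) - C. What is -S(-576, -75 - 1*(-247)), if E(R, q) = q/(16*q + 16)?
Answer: 75864/575 ≈ 131.94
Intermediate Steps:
E(R, q) = q/(16 + 16*q)
S(c, C) = -132 + c/(16*(1 + c)) (S(c, C) = 3 + (((C + c/(16*(1 + c))) - 135) - C) = 3 + ((-135 + C + c/(16*(1 + c))) - C) = 3 + (-135 + c/(16*(1 + c))) = -132 + c/(16*(1 + c)))
-S(-576, -75 - 1*(-247)) = -(-2112 - 2111*(-576))/(16*(1 - 576)) = -(-2112 + 1215936)/(16*(-575)) = -(-1)*1213824/(16*575) = -1*(-75864/575) = 75864/575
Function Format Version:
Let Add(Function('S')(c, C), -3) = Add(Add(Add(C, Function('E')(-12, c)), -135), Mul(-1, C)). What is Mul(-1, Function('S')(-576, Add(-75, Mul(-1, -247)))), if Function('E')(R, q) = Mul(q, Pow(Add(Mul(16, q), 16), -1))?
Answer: Rational(75864, 575) ≈ 131.94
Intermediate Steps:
Function('E')(R, q) = Mul(q, Pow(Add(16, Mul(16, q)), -1))
Function('S')(c, C) = Add(-132, Mul(Rational(1, 16), c, Pow(Add(1, c), -1))) (Function('S')(c, C) = Add(3, Add(Add(Add(C, Mul(Rational(1, 16), c, Pow(Add(1, c), -1))), -135), Mul(-1, C))) = Add(3, Add(Add(-135, C, Mul(Rational(1, 16), c, Pow(Add(1, c), -1))), Mul(-1, C))) = Add(3, Add(-135, Mul(Rational(1, 16), c, Pow(Add(1, c), -1)))) = Add(-132, Mul(Rational(1, 16), c, Pow(Add(1, c), -1))))
Mul(-1, Function('S')(-576, Add(-75, Mul(-1, -247)))) = Mul(-1, Mul(Rational(1, 16), Pow(Add(1, -576), -1), Add(-2112, Mul(-2111, -576)))) = Mul(-1, Mul(Rational(1, 16), Pow(-575, -1), Add(-2112, 1215936))) = Mul(-1, Mul(Rational(1, 16), Rational(-1, 575), 1213824)) = Mul(-1, Rational(-75864, 575)) = Rational(75864, 575)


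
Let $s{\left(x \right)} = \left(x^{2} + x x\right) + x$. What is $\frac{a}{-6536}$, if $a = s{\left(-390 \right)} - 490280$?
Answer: $\frac{93235}{3268} \approx 28.53$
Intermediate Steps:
$s{\left(x \right)} = x + 2 x^{2}$ ($s{\left(x \right)} = \left(x^{2} + x^{2}\right) + x = 2 x^{2} + x = x + 2 x^{2}$)
$a = -186470$ ($a = - 390 \left(1 + 2 \left(-390\right)\right) - 490280 = - 390 \left(1 - 780\right) - 490280 = \left(-390\right) \left(-779\right) - 490280 = 303810 - 490280 = -186470$)
$\frac{a}{-6536} = - \frac{186470}{-6536} = \left(-186470\right) \left(- \frac{1}{6536}\right) = \frac{93235}{3268}$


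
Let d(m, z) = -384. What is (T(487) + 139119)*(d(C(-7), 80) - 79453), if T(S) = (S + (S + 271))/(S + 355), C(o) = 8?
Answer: -9352061710791/842 ≈ -1.1107e+10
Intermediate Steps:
T(S) = (271 + 2*S)/(355 + S) (T(S) = (S + (271 + S))/(355 + S) = (271 + 2*S)/(355 + S))
(T(487) + 139119)*(d(C(-7), 80) - 79453) = ((271 + 2*487)/(355 + 487) + 139119)*(-384 - 79453) = ((271 + 974)/842 + 139119)*(-79837) = ((1/842)*1245 + 139119)*(-79837) = (1245/842 + 139119)*(-79837) = (117139443/842)*(-79837) = -9352061710791/842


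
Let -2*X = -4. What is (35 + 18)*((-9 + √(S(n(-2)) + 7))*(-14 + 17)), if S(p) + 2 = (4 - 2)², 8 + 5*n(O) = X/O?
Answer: -954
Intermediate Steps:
X = 2 (X = -½*(-4) = 2)
n(O) = -8/5 + 2/(5*O) (n(O) = -8/5 + (2/O)/5 = -8/5 + 2/(5*O))
S(p) = 2 (S(p) = -2 + (4 - 2)² = -2 + 2² = -2 + 4 = 2)
(35 + 18)*((-9 + √(S(n(-2)) + 7))*(-14 + 17)) = (35 + 18)*((-9 + √(2 + 7))*(-14 + 17)) = 53*((-9 + √9)*3) = 53*((-9 + 3)*3) = 53*(-6*3) = 53*(-18) = -954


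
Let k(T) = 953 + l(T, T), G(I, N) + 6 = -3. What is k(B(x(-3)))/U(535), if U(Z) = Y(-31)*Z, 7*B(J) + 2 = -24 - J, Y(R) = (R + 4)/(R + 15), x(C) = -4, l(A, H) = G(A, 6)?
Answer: 15104/14445 ≈ 1.0456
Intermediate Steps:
G(I, N) = -9 (G(I, N) = -6 - 3 = -9)
l(A, H) = -9
Y(R) = (4 + R)/(15 + R)
B(J) = -26/7 - J/7 (B(J) = -2/7 + (-24 - J)/7 = -2/7 + (-24/7 - J/7) = -26/7 - J/7)
U(Z) = 27*Z/16 (U(Z) = ((4 - 31)/(15 - 31))*Z = (-27/(-16))*Z = (-1/16*(-27))*Z = 27*Z/16)
k(T) = 944 (k(T) = 953 - 9 = 944)
k(B(x(-3)))/U(535) = 944/(((27/16)*535)) = 944/(14445/16) = 944*(16/14445) = 15104/14445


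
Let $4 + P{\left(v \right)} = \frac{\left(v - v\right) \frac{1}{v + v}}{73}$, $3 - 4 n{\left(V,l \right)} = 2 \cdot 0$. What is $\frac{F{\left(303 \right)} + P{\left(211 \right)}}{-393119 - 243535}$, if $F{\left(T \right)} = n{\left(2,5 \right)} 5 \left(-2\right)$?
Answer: $\frac{23}{1273308} \approx 1.8063 \cdot 10^{-5}$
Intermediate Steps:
$n{\left(V,l \right)} = \frac{3}{4}$ ($n{\left(V,l \right)} = \frac{3}{4} - \frac{2 \cdot 0}{4} = \frac{3}{4} - 0 = \frac{3}{4} + 0 = \frac{3}{4}$)
$F{\left(T \right)} = - \frac{15}{2}$ ($F{\left(T \right)} = \frac{3}{4} \cdot 5 \left(-2\right) = \frac{15}{4} \left(-2\right) = - \frac{15}{2}$)
$P{\left(v \right)} = -4$ ($P{\left(v \right)} = -4 + \frac{\left(v - v\right) \frac{1}{v + v}}{73} = -4 + \frac{0}{2 v} \frac{1}{73} = -4 + 0 \frac{1}{2 v} \frac{1}{73} = -4 + 0 \cdot \frac{1}{73} = -4 + 0 = -4$)
$\frac{F{\left(303 \right)} + P{\left(211 \right)}}{-393119 - 243535} = \frac{- \frac{15}{2} - 4}{-393119 - 243535} = - \frac{23}{2 \left(-636654\right)} = \left(- \frac{23}{2}\right) \left(- \frac{1}{636654}\right) = \frac{23}{1273308}$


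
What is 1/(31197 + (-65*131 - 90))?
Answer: 1/22592 ≈ 4.4263e-5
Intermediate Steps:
1/(31197 + (-65*131 - 90)) = 1/(31197 + (-8515 - 90)) = 1/(31197 - 8605) = 1/22592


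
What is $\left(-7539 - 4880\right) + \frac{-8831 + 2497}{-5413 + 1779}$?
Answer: $- \frac{22562156}{1817} \approx -12417.0$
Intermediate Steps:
$\left(-7539 - 4880\right) + \frac{-8831 + 2497}{-5413 + 1779} = -12419 - \frac{6334}{-3634} = -12419 - - \frac{3167}{1817} = -12419 + \frac{3167}{1817} = - \frac{22562156}{1817}$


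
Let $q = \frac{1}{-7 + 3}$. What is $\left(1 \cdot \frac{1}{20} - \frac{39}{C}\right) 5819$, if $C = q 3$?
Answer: $\frac{6057579}{20} \approx 3.0288 \cdot 10^{5}$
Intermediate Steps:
$q = - \frac{1}{4}$ ($q = \frac{1}{-4} = - \frac{1}{4} \approx -0.25$)
$C = - \frac{3}{4}$ ($C = \left(- \frac{1}{4}\right) 3 = - \frac{3}{4} \approx -0.75$)
$\left(1 \cdot \frac{1}{20} - \frac{39}{C}\right) 5819 = \left(1 \cdot \frac{1}{20} - \frac{39}{- \frac{3}{4}}\right) 5819 = \left(1 \cdot \frac{1}{20} - -52\right) 5819 = \left(\frac{1}{20} + 52\right) 5819 = \frac{1041}{20} \cdot 5819 = \frac{6057579}{20}$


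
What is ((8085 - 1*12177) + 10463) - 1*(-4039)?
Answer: 10410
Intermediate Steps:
((8085 - 1*12177) + 10463) - 1*(-4039) = ((8085 - 12177) + 10463) + 4039 = (-4092 + 10463) + 4039 = 6371 + 4039 = 10410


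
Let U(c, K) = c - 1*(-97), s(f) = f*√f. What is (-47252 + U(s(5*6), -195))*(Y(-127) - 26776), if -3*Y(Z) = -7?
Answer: 3787536755/3 - 803210*√30 ≈ 1.2581e+9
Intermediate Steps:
s(f) = f^(3/2)
Y(Z) = 7/3 (Y(Z) = -⅓*(-7) = 7/3)
U(c, K) = 97 + c (U(c, K) = c + 97 = 97 + c)
(-47252 + U(s(5*6), -195))*(Y(-127) - 26776) = (-47252 + (97 + (5*6)^(3/2)))*(7/3 - 26776) = (-47252 + (97 + 30^(3/2)))*(-80321/3) = (-47252 + (97 + 30*√30))*(-80321/3) = (-47155 + 30*√30)*(-80321/3) = 3787536755/3 - 803210*√30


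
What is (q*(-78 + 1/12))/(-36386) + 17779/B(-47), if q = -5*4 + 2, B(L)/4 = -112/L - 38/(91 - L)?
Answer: 524470016073/248698310 ≈ 2108.9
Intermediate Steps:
B(L) = -448/L - 152/(91 - L) (B(L) = 4*(-112/L - 38/(91 - L)) = -448/L - 152/(91 - L))
q = -18 (q = -20 + 2 = -18)
(q*(-78 + 1/12))/(-36386) + 17779/B(-47) = -18*(-78 + 1/12)/(-36386) + 17779/((8*(5096 - 37*(-47))/(-47*(-91 - 47)))) = -18*(-78 + 1/12)*(-1/36386) + 17779/((8*(-1/47)*(5096 + 1739)/(-138))) = -18*(-935/12)*(-1/36386) + 17779/((8*(-1/47)*(-1/138)*6835)) = (2805/2)*(-1/36386) + 17779/(27340/3243) = -2805/72772 + 17779*(3243/27340) = -2805/72772 + 57657297/27340 = 524470016073/248698310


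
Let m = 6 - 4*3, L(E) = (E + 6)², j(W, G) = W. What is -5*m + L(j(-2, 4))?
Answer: 46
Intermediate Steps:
L(E) = (6 + E)²
m = -6 (m = 6 - 12 = -6)
-5*m + L(j(-2, 4)) = -5*(-6) + (6 - 2)² = 30 + 4² = 30 + 16 = 46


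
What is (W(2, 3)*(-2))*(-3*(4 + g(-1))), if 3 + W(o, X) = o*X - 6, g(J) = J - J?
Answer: -72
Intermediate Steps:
g(J) = 0
W(o, X) = -9 + X*o (W(o, X) = -3 + (o*X - 6) = -3 + (X*o - 6) = -3 + (-6 + X*o) = -9 + X*o)
(W(2, 3)*(-2))*(-3*(4 + g(-1))) = ((-9 + 3*2)*(-2))*(-3*(4 + 0)) = ((-9 + 6)*(-2))*(-3*4) = -3*(-2)*(-12) = 6*(-12) = -72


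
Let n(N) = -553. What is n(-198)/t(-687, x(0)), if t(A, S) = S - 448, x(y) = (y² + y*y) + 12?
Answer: 553/436 ≈ 1.2683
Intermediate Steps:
x(y) = 12 + 2*y² (x(y) = (y² + y²) + 12 = 2*y² + 12 = 12 + 2*y²)
t(A, S) = -448 + S
n(-198)/t(-687, x(0)) = -553/(-448 + (12 + 2*0²)) = -553/(-448 + (12 + 2*0)) = -553/(-448 + (12 + 0)) = -553/(-448 + 12) = -553/(-436) = -553*(-1/436) = 553/436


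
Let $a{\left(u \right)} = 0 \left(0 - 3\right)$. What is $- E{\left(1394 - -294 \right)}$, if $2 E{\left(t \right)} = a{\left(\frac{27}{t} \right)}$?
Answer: $0$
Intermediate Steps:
$a{\left(u \right)} = 0$ ($a{\left(u \right)} = 0 \left(-3\right) = 0$)
$E{\left(t \right)} = 0$ ($E{\left(t \right)} = \frac{1}{2} \cdot 0 = 0$)
$- E{\left(1394 - -294 \right)} = \left(-1\right) 0 = 0$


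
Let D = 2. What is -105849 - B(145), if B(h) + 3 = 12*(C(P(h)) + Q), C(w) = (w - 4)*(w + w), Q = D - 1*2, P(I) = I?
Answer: -596526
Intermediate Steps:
Q = 0 (Q = 2 - 1*2 = 2 - 2 = 0)
C(w) = 2*w*(-4 + w) (C(w) = (-4 + w)*(2*w) = 2*w*(-4 + w))
B(h) = -3 + 24*h*(-4 + h) (B(h) = -3 + 12*(2*h*(-4 + h) + 0) = -3 + 12*(2*h*(-4 + h)) = -3 + 24*h*(-4 + h))
-105849 - B(145) = -105849 - (-3 + 24*145*(-4 + 145)) = -105849 - (-3 + 24*145*141) = -105849 - (-3 + 490680) = -105849 - 1*490677 = -105849 - 490677 = -596526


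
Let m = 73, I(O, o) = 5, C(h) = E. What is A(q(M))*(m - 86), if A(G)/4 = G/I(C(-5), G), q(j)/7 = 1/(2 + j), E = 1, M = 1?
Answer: -364/15 ≈ -24.267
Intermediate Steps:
C(h) = 1
q(j) = 7/(2 + j)
A(G) = 4*G/5 (A(G) = 4*(G/5) = 4*G/5)
A(q(M))*(m - 86) = (4*(7/(2 + 1))/5)*(73 - 86) = (4*(7/3)/5)*(-13) = (4*(7*(1/3))/5)*(-13) = ((4/5)*(7/3))*(-13) = (28/15)*(-13) = -364/15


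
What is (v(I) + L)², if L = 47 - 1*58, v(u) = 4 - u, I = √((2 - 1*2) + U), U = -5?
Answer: (7 + I*√5)² ≈ 44.0 + 31.305*I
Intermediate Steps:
I = I*√5 (I = √((2 - 1*2) - 5) = √((2 - 2) - 5) = √(0 - 5) = √(-5) = I*√5 ≈ 2.2361*I)
L = -11 (L = 47 - 58 = -11)
(v(I) + L)² = ((4 - I*√5) - 11)² = (-7 - I*√5)²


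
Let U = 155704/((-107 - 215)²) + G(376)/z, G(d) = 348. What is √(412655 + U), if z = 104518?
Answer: √29212090524833910447/8413699 ≈ 642.38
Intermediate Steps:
U = 2038744088/1354605539 (U = 155704/((-107 - 215)²) + 348/104518 = 155704/((-322)²) + 348*(1/104518) = 155704/103684 + 174/52259 = 155704*(1/103684) + 174/52259 = 38926/25921 + 174/52259 = 2038744088/1354605539 ≈ 1.5050)
√(412655 + U) = √(412655 + 2038744088/1354605539) = √(558986787440133/1354605539) = √29212090524833910447/8413699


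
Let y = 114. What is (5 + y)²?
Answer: 14161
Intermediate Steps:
(5 + y)² = (5 + 114)² = 119² = 14161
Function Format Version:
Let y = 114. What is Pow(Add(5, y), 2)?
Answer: 14161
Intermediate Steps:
Pow(Add(5, y), 2) = Pow(Add(5, 114), 2) = Pow(119, 2) = 14161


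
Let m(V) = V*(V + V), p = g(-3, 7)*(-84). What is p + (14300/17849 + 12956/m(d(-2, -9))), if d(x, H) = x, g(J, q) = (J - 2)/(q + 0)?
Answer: 4614107/2746 ≈ 1680.3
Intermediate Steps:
g(J, q) = (-2 + J)/q
p = 60 (p = ((-2 - 3)/7)*(-84) = ((⅐)*(-5))*(-84) = -5/7*(-84) = 60)
m(V) = 2*V² (m(V) = V*(2*V) = 2*V²)
p + (14300/17849 + 12956/m(d(-2, -9))) = 60 + (14300/17849 + 12956/((2*(-2)²))) = 60 + (14300*(1/17849) + 12956/((2*4))) = 60 + (1100/1373 + 12956/8) = 60 + (1100/1373 + 12956*(⅛)) = 60 + (1100/1373 + 3239/2) = 60 + 4449347/2746 = 4614107/2746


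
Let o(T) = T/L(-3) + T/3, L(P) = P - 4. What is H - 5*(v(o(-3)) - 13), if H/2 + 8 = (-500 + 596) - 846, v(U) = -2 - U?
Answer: -10107/7 ≈ -1443.9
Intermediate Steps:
L(P) = -4 + P
o(T) = 4*T/21 (o(T) = T/(-4 - 3) + T/3 = T/(-7) + T*(1/3) = T*(-1/7) + T/3 = -T/7 + T/3 = 4*T/21)
H = -1516 (H = -16 + 2*((-500 + 596) - 846) = -16 + 2*(96 - 846) = -16 + 2*(-750) = -16 - 1500 = -1516)
H - 5*(v(o(-3)) - 13) = -1516 - 5*((-2 - 4*(-3)/21) - 13) = -1516 - 5*((-2 - 1*(-4/7)) - 13) = -1516 - 5*((-2 + 4/7) - 13) = -1516 - 5*(-10/7 - 13) = -1516 - 5*(-101)/7 = -1516 - 1*(-505/7) = -1516 + 505/7 = -10107/7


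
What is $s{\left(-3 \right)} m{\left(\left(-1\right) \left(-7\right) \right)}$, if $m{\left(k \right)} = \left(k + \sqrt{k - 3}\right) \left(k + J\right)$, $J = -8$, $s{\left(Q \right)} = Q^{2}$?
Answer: $-81$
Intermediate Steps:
$m{\left(k \right)} = \left(-8 + k\right) \left(k + \sqrt{-3 + k}\right)$ ($m{\left(k \right)} = \left(k + \sqrt{k - 3}\right) \left(k - 8\right) = \left(k + \sqrt{-3 + k}\right) \left(-8 + k\right) = \left(-8 + k\right) \left(k + \sqrt{-3 + k}\right)$)
$s{\left(-3 \right)} m{\left(\left(-1\right) \left(-7\right) \right)} = \left(-3\right)^{2} \left(\left(\left(-1\right) \left(-7\right)\right)^{2} - 8 \left(\left(-1\right) \left(-7\right)\right) - 8 \sqrt{-3 - -7} + \left(-1\right) \left(-7\right) \sqrt{-3 - -7}\right) = 9 \left(7^{2} - 56 - 8 \sqrt{-3 + 7} + 7 \sqrt{-3 + 7}\right) = 9 \left(49 - 56 - 8 \sqrt{4} + 7 \sqrt{4}\right) = 9 \left(49 - 56 - 16 + 7 \cdot 2\right) = 9 \left(49 - 56 - 16 + 14\right) = 9 \left(-9\right) = -81$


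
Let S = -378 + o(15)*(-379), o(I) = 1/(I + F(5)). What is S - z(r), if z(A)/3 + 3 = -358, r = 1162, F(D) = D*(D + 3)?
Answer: 38396/55 ≈ 698.11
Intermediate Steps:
F(D) = D*(3 + D)
o(I) = 1/(40 + I) (o(I) = 1/(I + 5*(3 + 5)) = 1/(I + 5*8) = 1/(I + 40) = 1/(40 + I))
z(A) = -1083 (z(A) = -9 + 3*(-358) = -9 - 1074 = -1083)
S = -21169/55 (S = -378 - 379/(40 + 15) = -378 - 379/55 = -21169/55 ≈ -384.89)
S - z(r) = -21169/55 - 1*(-1083) = -21169/55 + 1083 = 38396/55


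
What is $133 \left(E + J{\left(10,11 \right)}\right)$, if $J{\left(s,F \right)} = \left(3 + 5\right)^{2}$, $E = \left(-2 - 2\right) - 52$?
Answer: $1064$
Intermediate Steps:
$E = -56$ ($E = -4 - 52 = -56$)
$J{\left(s,F \right)} = 64$ ($J{\left(s,F \right)} = 8^{2} = 64$)
$133 \left(E + J{\left(10,11 \right)}\right) = 133 \left(-56 + 64\right) = 133 \cdot 8 = 1064$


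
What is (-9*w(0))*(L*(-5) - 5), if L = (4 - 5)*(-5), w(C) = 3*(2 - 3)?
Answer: -810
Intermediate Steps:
w(C) = -3 (w(C) = 3*(-1) = -3)
L = 5 (L = -1*(-5) = 5)
(-9*w(0))*(L*(-5) - 5) = (-9*(-3))*(5*(-5) - 5) = 27*(-25 - 5) = 27*(-30) = -810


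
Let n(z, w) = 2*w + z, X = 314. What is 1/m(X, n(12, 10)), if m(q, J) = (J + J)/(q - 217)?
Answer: 97/64 ≈ 1.5156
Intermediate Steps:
n(z, w) = z + 2*w
m(q, J) = 2*J/(-217 + q) (m(q, J) = (2*J)/(-217 + q) = 2*J/(-217 + q))
1/m(X, n(12, 10)) = 1/(2*(12 + 2*10)/(-217 + 314)) = 1/(2*(12 + 20)/97) = 1/(2*32*(1/97)) = 1/(64/97) = 97/64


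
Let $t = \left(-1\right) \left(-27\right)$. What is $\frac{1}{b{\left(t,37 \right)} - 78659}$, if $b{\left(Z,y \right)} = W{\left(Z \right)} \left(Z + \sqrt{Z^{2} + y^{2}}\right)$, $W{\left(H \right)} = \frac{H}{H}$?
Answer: $- \frac{39316}{3091494663} - \frac{\sqrt{2098}}{6182989326} \approx -1.2725 \cdot 10^{-5}$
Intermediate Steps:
$W{\left(H \right)} = 1$
$t = 27$
$b{\left(Z,y \right)} = Z + \sqrt{Z^{2} + y^{2}}$ ($b{\left(Z,y \right)} = 1 \left(Z + \sqrt{Z^{2} + y^{2}}\right) = Z + \sqrt{Z^{2} + y^{2}}$)
$\frac{1}{b{\left(t,37 \right)} - 78659} = \frac{1}{\left(27 + \sqrt{27^{2} + 37^{2}}\right) - 78659} = \frac{1}{\left(27 + \sqrt{729 + 1369}\right) - 78659} = \frac{1}{\left(27 + \sqrt{2098}\right) - 78659} = \frac{1}{-78632 + \sqrt{2098}}$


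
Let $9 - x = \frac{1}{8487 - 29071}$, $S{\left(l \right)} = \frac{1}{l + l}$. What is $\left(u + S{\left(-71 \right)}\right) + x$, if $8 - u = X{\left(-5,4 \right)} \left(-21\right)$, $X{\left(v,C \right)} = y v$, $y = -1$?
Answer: $\frac{178288387}{1461464} \approx 121.99$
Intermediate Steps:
$S{\left(l \right)} = \frac{1}{2 l}$
$x = \frac{185257}{20584}$ ($x = 9 - \frac{1}{8487 - 29071} = 9 - \frac{1}{-20584} = 9 - - \frac{1}{20584} = 9 + \frac{1}{20584} = \frac{185257}{20584} \approx 9.0$)
$X{\left(v,C \right)} = - v$
$u = 113$ ($u = 8 - \left(-1\right) \left(-5\right) \left(-21\right) = 8 - 5 \left(-21\right) = 8 - -105 = 8 + 105 = 113$)
$\left(u + S{\left(-71 \right)}\right) + x = \left(113 + \frac{1}{2 \left(-71\right)}\right) + \frac{185257}{20584} = \left(113 + \frac{1}{2} \left(- \frac{1}{71}\right)\right) + \frac{185257}{20584} = \left(113 - \frac{1}{142}\right) + \frac{185257}{20584} = \frac{16045}{142} + \frac{185257}{20584} = \frac{178288387}{1461464}$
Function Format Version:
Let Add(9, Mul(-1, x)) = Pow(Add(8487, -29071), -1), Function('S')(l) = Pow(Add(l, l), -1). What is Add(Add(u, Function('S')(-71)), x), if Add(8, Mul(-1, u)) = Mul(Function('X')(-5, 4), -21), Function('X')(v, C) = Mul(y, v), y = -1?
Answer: Rational(178288387, 1461464) ≈ 121.99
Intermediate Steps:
Function('S')(l) = Mul(Rational(1, 2), Pow(l, -1)) (Function('S')(l) = Pow(Mul(2, l), -1) = Mul(Rational(1, 2), Pow(l, -1)))
x = Rational(185257, 20584) (x = Add(9, Mul(-1, Pow(Add(8487, -29071), -1))) = Add(9, Mul(-1, Pow(-20584, -1))) = Add(9, Mul(-1, Rational(-1, 20584))) = Add(9, Rational(1, 20584)) = Rational(185257, 20584) ≈ 9.0000)
Function('X')(v, C) = Mul(-1, v)
u = 113 (u = Add(8, Mul(-1, Mul(Mul(-1, -5), -21))) = Add(8, Mul(-1, Mul(5, -21))) = Add(8, Mul(-1, -105)) = Add(8, 105) = 113)
Add(Add(u, Function('S')(-71)), x) = Add(Add(113, Mul(Rational(1, 2), Pow(-71, -1))), Rational(185257, 20584)) = Add(Add(113, Mul(Rational(1, 2), Rational(-1, 71))), Rational(185257, 20584)) = Add(Add(113, Rational(-1, 142)), Rational(185257, 20584)) = Add(Rational(16045, 142), Rational(185257, 20584)) = Rational(178288387, 1461464)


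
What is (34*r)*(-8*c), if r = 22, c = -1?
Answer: 5984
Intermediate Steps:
(34*r)*(-8*c) = (34*22)*(-8*(-1)) = 748*8 = 5984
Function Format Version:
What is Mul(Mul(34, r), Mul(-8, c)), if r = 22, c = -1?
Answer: 5984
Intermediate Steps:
Mul(Mul(34, r), Mul(-8, c)) = Mul(Mul(34, 22), Mul(-8, -1)) = Mul(748, 8) = 5984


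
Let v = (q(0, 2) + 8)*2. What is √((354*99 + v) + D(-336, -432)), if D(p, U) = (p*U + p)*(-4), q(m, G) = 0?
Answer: I*√544202 ≈ 737.7*I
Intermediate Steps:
v = 16 (v = (0 + 8)*2 = 8*2 = 16)
D(p, U) = -4*p - 4*U*p (D(p, U) = (U*p + p)*(-4) = (p + U*p)*(-4) = -4*p - 4*U*p)
√((354*99 + v) + D(-336, -432)) = √((354*99 + 16) - 4*(-336)*(1 - 432)) = √((35046 + 16) - 4*(-336)*(-431)) = √(35062 - 579264) = √(-544202) = I*√544202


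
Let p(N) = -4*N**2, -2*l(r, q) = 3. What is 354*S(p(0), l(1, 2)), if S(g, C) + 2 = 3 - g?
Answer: 354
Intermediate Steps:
l(r, q) = -3/2 (l(r, q) = -1/2*3 = -3/2)
S(g, C) = 1 - g (S(g, C) = -2 + (3 - g) = 1 - g)
354*S(p(0), l(1, 2)) = 354*(1 - (-4)*0**2) = 354*(1 - (-4)*0) = 354*(1 - 1*0) = 354*(1 + 0) = 354*1 = 354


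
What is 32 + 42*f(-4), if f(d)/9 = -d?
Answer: 1544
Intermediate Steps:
f(d) = -9*d (f(d) = 9*(-d) = -9*d)
32 + 42*f(-4) = 32 + 42*(-9*(-4)) = 32 + 42*36 = 32 + 1512 = 1544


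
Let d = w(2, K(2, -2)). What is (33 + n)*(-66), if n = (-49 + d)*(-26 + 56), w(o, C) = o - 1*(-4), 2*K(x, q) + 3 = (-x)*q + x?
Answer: 82962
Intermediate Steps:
K(x, q) = -3/2 + x/2 - q*x/2 (K(x, q) = -3/2 + ((-x)*q + x)/2 = -3/2 + (-q*x + x)/2 = -3/2 + (x - q*x)/2 = -3/2 + (x/2 - q*x/2) = -3/2 + x/2 - q*x/2)
w(o, C) = 4 + o (w(o, C) = o + 4 = 4 + o)
d = 6 (d = 4 + 2 = 6)
n = -1290 (n = (-49 + 6)*(-26 + 56) = -43*30 = -1290)
(33 + n)*(-66) = (33 - 1290)*(-66) = -1257*(-66) = 82962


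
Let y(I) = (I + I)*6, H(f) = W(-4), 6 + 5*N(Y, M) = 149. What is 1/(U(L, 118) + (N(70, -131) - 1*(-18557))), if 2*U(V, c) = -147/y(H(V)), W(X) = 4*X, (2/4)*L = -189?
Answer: 640/11895029 ≈ 5.3804e-5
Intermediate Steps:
N(Y, M) = 143/5 (N(Y, M) = -6/5 + (1/5)*149 = -6/5 + 149/5 = 143/5)
L = -378 (L = 2*(-189) = -378)
H(f) = -16 (H(f) = 4*(-4) = -16)
y(I) = 12*I (y(I) = (2*I)*6 = 12*I)
U(V, c) = 49/128 (U(V, c) = (-147/(12*(-16)))/2 = (-147/(-192))/2 = (-147*(-1/192))/2 = (1/2)*(49/64) = 49/128)
1/(U(L, 118) + (N(70, -131) - 1*(-18557))) = 1/(49/128 + (143/5 - 1*(-18557))) = 1/(49/128 + (143/5 + 18557)) = 1/(49/128 + 92928/5) = 1/(11895029/640) = 640/11895029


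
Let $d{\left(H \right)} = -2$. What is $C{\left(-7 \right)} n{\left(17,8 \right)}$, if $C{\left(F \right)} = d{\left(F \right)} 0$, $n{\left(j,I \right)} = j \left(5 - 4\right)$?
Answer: $0$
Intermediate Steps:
$n{\left(j,I \right)} = j$ ($n{\left(j,I \right)} = j 1 = j$)
$C{\left(F \right)} = 0$ ($C{\left(F \right)} = \left(-2\right) 0 = 0$)
$C{\left(-7 \right)} n{\left(17,8 \right)} = 0 \cdot 17 = 0$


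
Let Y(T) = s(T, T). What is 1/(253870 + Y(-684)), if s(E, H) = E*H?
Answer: 1/721726 ≈ 1.3856e-6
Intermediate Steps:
Y(T) = T**2 (Y(T) = T*T = T**2)
1/(253870 + Y(-684)) = 1/(253870 + (-684)**2) = 1/(253870 + 467856) = 1/721726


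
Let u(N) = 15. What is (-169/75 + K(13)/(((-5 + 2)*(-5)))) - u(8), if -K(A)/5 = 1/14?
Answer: -6047/350 ≈ -17.277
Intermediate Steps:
K(A) = -5/14
(-169/75 + K(13)/(((-5 + 2)*(-5)))) - u(8) = (-169/75 - 5*(-1/(5*(-5 + 2)))/14) - 1*15 = (-169*1/75 - 5/(14*((-3*(-5))))) - 15 = (-169/75 - 5/14/15) - 15 = (-169/75 - 5/14*1/15) - 15 = (-169/75 - 1/42) - 15 = -797/350 - 15 = -6047/350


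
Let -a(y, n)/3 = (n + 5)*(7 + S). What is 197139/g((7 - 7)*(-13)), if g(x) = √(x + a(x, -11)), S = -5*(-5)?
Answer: 65713/8 ≈ 8214.1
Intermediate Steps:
S = 25
a(y, n) = -480 - 96*n (a(y, n) = -3*(n + 5)*(7 + 25) = -3*(5 + n)*32 = -3*(160 + 32*n) = -480 - 96*n)
g(x) = √(576 + x) (g(x) = √(x + (-480 - 96*(-11))) = √(x + (-480 + 1056)) = √(x + 576) = √(576 + x))
197139/g((7 - 7)*(-13)) = 197139/(√(576 + (7 - 7)*(-13))) = 197139/(√(576 + 0*(-13))) = 197139/(√(576 + 0)) = 197139/(√576) = 197139/24 = 197139*(1/24) = 65713/8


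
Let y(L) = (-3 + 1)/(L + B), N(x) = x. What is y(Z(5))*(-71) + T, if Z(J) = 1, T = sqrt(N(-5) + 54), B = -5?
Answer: -57/2 ≈ -28.500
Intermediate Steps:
T = 7 (T = sqrt(-5 + 54) = sqrt(49) = 7)
y(L) = -2/(-5 + L) (y(L) = (-3 + 1)/(L - 5) = -2/(-5 + L))
y(Z(5))*(-71) + T = -2/(-5 + 1)*(-71) + 7 = -2/(-4)*(-71) + 7 = -2*(-1/4)*(-71) + 7 = (1/2)*(-71) + 7 = -71/2 + 7 = -57/2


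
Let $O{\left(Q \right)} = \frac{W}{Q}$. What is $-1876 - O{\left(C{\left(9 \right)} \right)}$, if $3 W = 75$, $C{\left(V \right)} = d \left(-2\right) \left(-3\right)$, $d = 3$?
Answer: $- \frac{33793}{18} \approx -1877.4$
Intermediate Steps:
$C{\left(V \right)} = 18$ ($C{\left(V \right)} = 3 \left(-2\right) \left(-3\right) = \left(-6\right) \left(-3\right) = 18$)
$W = 25$ ($W = \frac{1}{3} \cdot 75 = 25$)
$O{\left(Q \right)} = \frac{25}{Q}$
$-1876 - O{\left(C{\left(9 \right)} \right)} = -1876 - \frac{25}{18} = - \frac{33793}{18}$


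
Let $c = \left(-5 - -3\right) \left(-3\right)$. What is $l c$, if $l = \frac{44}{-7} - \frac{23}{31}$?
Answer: $- \frac{9150}{217} \approx -42.166$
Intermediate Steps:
$l = - \frac{1525}{217}$ ($l = 44 \left(- \frac{1}{7}\right) - \frac{23}{31} = - \frac{44}{7} - \frac{23}{31} = - \frac{1525}{217} \approx -7.0276$)
$c = 6$ ($c = \left(-5 + 3\right) \left(-3\right) = \left(-2\right) \left(-3\right) = 6$)
$l c = \left(- \frac{1525}{217}\right) 6 = - \frac{9150}{217}$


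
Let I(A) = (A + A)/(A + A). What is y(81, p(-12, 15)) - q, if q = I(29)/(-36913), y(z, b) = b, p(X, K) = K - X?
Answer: 996652/36913 ≈ 27.000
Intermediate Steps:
I(A) = 1 (I(A) = (2*A)/((2*A)) = (2*A)*(1/(2*A)) = 1)
q = -1/36913 (q = 1/(-36913) = 1*(-1/36913) = -1/36913 ≈ -2.7091e-5)
y(81, p(-12, 15)) - q = (15 - 1*(-12)) - 1*(-1/36913) = (15 + 12) + 1/36913 = 27 + 1/36913 = 996652/36913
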